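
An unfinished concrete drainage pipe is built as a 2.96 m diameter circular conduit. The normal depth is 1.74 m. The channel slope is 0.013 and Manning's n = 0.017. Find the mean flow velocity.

For a circular section of diameter D = 2.96 m at depth y = 1.74 m, the central angle is θ = 2 arccos(1 − 2y/D) = 3.495 rad. Then A = (D²/8)(θ − sin θ) = 4.206 m² and P = Dθ/2 = 5.172 m.
Hydraulic radius R = A/P = 4.206/5.172 = 0.8132 m.
From Manning's equation, V = (1/n) R^(2/3) S^(1/2) = (1/0.017) × 0.8132^(2/3) × 0.013^(1/2) = 5.84 m/s.

V = 5.84 m/s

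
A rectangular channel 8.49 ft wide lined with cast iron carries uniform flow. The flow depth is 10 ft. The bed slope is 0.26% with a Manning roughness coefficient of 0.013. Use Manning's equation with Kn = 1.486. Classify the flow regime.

Flow area A = b·y = 8.49 × 10 = 84.9 ft². Wetted perimeter P = b + 2y = 8.49 + 2×10 = 28.49 ft.
Hydraulic radius R = A/P = 84.9/28.49 = 2.98 ft.
V = (1.486/n) R^(2/3) √S = (1.486/0.013) × 2.98^(2/3) × √0.0026 = 12.07 ft/s. Hydraulic depth D_h = A/T = 84.9/8.49 = 10 ft.
Froude number Fr = V/√(g·D_h) = 12.07/√(32.2×10) = 0.673, which is less than 1, so the flow is subcritical.

subcritical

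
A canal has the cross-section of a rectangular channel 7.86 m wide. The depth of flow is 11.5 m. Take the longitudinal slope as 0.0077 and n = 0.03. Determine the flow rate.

Flow area A = b·y = 7.86 × 11.5 = 90.39 m². Wetted perimeter P = b + 2y = 7.86 + 2×11.5 = 30.86 m.
Hydraulic radius R = A/P = 90.39/30.86 = 2.929 m.
Manning's equation: Q = (1/n) A R^(2/3) S^(1/2) = (1/0.03) × 90.39 × 2.929^(2/3) × 0.0077^(1/2) = 541 m³/s.

Q = 541 m³/s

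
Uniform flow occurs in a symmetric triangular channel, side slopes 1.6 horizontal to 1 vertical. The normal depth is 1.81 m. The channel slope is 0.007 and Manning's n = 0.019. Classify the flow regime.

supercritical

For a triangular section with side slope z = 1.6: A = zy² = 1.6×1.81² = 5.242 m²; P = 2y√(1+z²) = 2×1.81×1.887 = 6.83 m.
Hydraulic radius R = A/P = 5.242/6.83 = 0.7674 m.
V = (1/n) R^(2/3) √S = (1/0.019) × 0.7674^(2/3) × √0.007 = 3.691 m/s. Hydraulic depth D_h = A/T = 5.242/5.792 = 0.905 m.
Froude number Fr = V/√(g·D_h) = 3.691/√(9.81×0.905) = 1.24, which is greater than 1, so the flow is supercritical.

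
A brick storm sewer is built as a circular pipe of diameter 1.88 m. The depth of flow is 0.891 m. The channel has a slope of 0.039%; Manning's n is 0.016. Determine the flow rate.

Q = 0.945 m³/s

For a circular section of diameter D = 1.88 m at depth y = 0.891 m, the central angle is θ = 2 arccos(1 − 2y/D) = 3.037 rad. Then A = (D²/8)(θ − sin θ) = 1.296 m² and P = Dθ/2 = 2.855 m.
Hydraulic radius R = A/P = 1.296/2.855 = 0.4539 m.
Manning's equation: Q = (1/n) A R^(2/3) S^(1/2) = (1/0.016) × 1.296 × 0.4539^(2/3) × 0.00039^(1/2) = 0.945 m³/s.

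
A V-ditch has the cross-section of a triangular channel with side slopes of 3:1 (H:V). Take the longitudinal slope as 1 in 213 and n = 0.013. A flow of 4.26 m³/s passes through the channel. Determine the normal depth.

y_n = 0.737 m

Manning's equation rearranged: A R^(2/3) = nQ / (1·√S) = 0.013 × 4.26 / (√0.004695) = 0.8082.
Trying y = 0.92 m: A R^(2/3) = 1.461 — over.
Trying y = 0.507 m: A R^(2/3) = 0.2982 — short.
Trying y = 0.737 m: A R^(2/3) = 0.8087 — close enough.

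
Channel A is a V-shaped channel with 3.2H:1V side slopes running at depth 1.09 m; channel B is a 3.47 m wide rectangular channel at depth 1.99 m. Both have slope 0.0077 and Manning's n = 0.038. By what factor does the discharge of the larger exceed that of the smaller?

Channel A: For a triangular section with side slope z = 3.2: A = zy² = 3.2×1.09² = 3.802 m²; P = 2y√(1+z²) = 2×1.09×3.353 = 7.309 m. Hydraulic radius R = A/P = 3.802/7.309 = 0.5202 m. Q_A = (1/0.038)·3.802·0.5202^(2/3)·√0.0077 = 5.679 m³/s.
Channel B: Flow area A = b·y = 3.47 × 1.99 = 6.905 m². Wetted perimeter P = b + 2y = 3.47 + 2×1.99 = 7.45 m. Hydraulic radius R = A/P = 6.905/7.45 = 0.9269 m. Q_B = (1/0.038)·6.905·0.9269^(2/3)·√0.0077 = 15.16 m³/s.
The larger discharge is 15.16 m³/s and the smaller is 5.679 m³/s; the ratio is 2.67.

2.67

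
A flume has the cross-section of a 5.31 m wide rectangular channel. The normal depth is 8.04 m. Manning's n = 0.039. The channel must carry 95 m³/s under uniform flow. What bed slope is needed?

Flow area A = b·y = 5.31 × 8.04 = 42.69 m². Wetted perimeter P = b + 2y = 5.31 + 2×8.04 = 21.39 m.
Hydraulic radius R = A/P = 42.69/21.39 = 1.996 m.
From Manning's equation, S = [nQ / (1 A R^(2/3))]² = [0.039 × 95 / (1 × 42.69 × 1.996^(2/3))]² = 0.003.

S = 0.003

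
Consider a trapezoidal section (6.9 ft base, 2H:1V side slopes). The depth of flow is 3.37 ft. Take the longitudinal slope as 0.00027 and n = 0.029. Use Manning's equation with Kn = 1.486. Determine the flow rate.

With bottom width b = 6.9 ft and side slope z = 2: A = (b + zy)y = (6.9 + 2×3.37)×3.37 = 45.97 ft²; P = b + 2y√(1+z²) = 6.9 + 2×3.37×2.236 = 21.97 ft.
Hydraulic radius R = A/P = 45.97/21.97 = 2.092 ft.
Manning's equation: Q = (1.486/n) A R^(2/3) S^(1/2) = (1.486/0.029) × 45.97 × 2.092^(2/3) × 0.00027^(1/2) = 63.3 ft³/s.

Q = 63.3 ft³/s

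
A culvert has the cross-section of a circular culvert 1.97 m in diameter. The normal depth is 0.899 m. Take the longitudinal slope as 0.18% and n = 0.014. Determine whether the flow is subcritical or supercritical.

subcritical

For a circular section of diameter D = 1.97 m at depth y = 0.899 m, the central angle is θ = 2 arccos(1 − 2y/D) = 2.967 rad. Then A = (D²/8)(θ − sin θ) = 1.355 m² and P = Dθ/2 = 2.922 m.
Hydraulic radius R = A/P = 1.355/2.922 = 0.4636 m.
V = (1/n) R^(2/3) √S = (1/0.014) × 0.4636^(2/3) × √0.0018 = 1.815 m/s. Hydraulic depth D_h = A/T = 1.355/1.962 = 0.6904 m.
Froude number Fr = V/√(g·D_h) = 1.815/√(9.81×0.6904) = 0.698, which is less than 1, so the flow is subcritical.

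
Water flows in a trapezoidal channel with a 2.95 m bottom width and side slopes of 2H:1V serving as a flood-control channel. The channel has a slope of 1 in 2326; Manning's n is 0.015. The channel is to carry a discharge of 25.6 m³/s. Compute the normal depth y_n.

y_n = 2.18 m

Manning's equation rearranged: A R^(2/3) = nQ / (1·√S) = 0.015 × 25.6 / (√0.0004299) = 18.52.
Try y = 2.36 m: A R^(2/3) = 22.01 — high.
Try y = 2.18 m: A R^(2/3) = 18.54 — close enough.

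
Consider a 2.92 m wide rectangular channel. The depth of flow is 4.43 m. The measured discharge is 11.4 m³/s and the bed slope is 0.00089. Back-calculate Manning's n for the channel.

n = 0.036

Flow area A = b·y = 2.92 × 4.43 = 12.94 m². Wetted perimeter P = b + 2y = 2.92 + 2×4.43 = 11.78 m.
Hydraulic radius R = A/P = 12.94/11.78 = 1.098 m.
Rearranging Manning's equation: n = (1/Q) A R^(2/3) S^(1/2) = (1/11.4) × 12.94 × 1.098^(2/3) × √0.00089 = 0.036.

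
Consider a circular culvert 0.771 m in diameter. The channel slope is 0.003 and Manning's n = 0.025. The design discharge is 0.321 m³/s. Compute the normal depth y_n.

Manning's equation rearranged: A R^(2/3) = nQ / (1·√S) = 0.025 × 0.321 / (√0.003) = 0.1465.
At y = 0.513 m: A R^(2/3) = 0.1218 — short.
At y = 0.594 m: A R^(2/3) = 0.1464 — ≈ 0.1465.

y_n = 0.594 m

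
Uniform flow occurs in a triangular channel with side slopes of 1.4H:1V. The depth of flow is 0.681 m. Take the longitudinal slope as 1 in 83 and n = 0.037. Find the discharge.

For a triangular section with side slope z = 1.4: A = zy² = 1.4×0.681² = 0.6493 m²; P = 2y√(1+z²) = 2×0.681×1.72 = 2.343 m.
Hydraulic radius R = A/P = 0.6493/2.343 = 0.2771 m.
Manning's equation: Q = (1/n) A R^(2/3) S^(1/2) = (1/0.037) × 0.6493 × 0.2771^(2/3) × 0.01205^(1/2) = 0.819 m³/s.

Q = 0.819 m³/s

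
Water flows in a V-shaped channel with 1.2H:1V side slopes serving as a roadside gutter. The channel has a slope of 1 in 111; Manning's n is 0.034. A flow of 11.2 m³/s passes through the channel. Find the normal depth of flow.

Manning's equation rearranged: A R^(2/3) = nQ / (1·√S) = 0.034 × 11.2 / (√0.009009) = 4.012.
Try y = 2.31 m: A R^(2/3) = 5.913 — high.
Try y = 1.66 m: A R^(2/3) = 2.45 — low.
Try y = 2 m: A R^(2/3) = 4.026 — close enough.

y_n = 2 m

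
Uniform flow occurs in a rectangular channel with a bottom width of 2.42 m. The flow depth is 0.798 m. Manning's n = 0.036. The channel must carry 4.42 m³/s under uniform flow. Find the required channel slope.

Flow area A = b·y = 2.42 × 0.798 = 1.931 m². Wetted perimeter P = b + 2y = 2.42 + 2×0.798 = 4.016 m.
Hydraulic radius R = A/P = 1.931/4.016 = 0.4809 m.
From Manning's equation, S = [nQ / (1 A R^(2/3))]² = [0.036 × 4.42 / (1 × 1.931 × 0.4809^(2/3))]² = 0.018.

S = 0.018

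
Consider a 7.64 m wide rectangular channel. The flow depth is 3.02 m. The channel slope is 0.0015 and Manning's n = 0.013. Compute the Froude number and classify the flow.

subcritical

Flow area A = b·y = 7.64 × 3.02 = 23.07 m². Wetted perimeter P = b + 2y = 7.64 + 2×3.02 = 13.68 m.
Hydraulic radius R = A/P = 23.07/13.68 = 1.687 m.
V = (1/n) R^(2/3) √S = (1/0.013) × 1.687^(2/3) × √0.0015 = 4.221 m/s. Hydraulic depth D_h = A/T = 23.07/7.64 = 3.02 m.
Froude number Fr = V/√(g·D_h) = 4.221/√(9.81×3.02) = 0.776, which is less than 1, so the flow is subcritical.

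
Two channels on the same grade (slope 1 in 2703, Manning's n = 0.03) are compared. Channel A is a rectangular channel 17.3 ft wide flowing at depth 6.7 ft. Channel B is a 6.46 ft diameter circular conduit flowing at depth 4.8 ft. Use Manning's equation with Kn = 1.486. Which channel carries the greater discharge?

channel A

Channel A: Flow area A = b·y = 17.3 × 6.7 = 115.9 ft². Wetted perimeter P = b + 2y = 17.3 + 2×6.7 = 30.7 ft. Hydraulic radius R = A/P = 115.9/30.7 = 3.776 ft. Q_A = (1.486/0.03)·115.9·3.776^(2/3)·√0.00037 = 267.8 ft³/s.
Channel B: For a circular section of diameter D = 6.46 ft at depth y = 4.8 ft, the central angle is θ = 2 arccos(1 − 2y/D) = 4.157 rad. Then A = (D²/8)(θ − sin θ) = 26.12 ft² and P = Dθ/2 = 13.43 ft. Hydraulic radius R = A/P = 26.12/13.43 = 1.945 ft. Q_B = (1.486/0.03)·26.12·1.945^(2/3)·√0.00037 = 38.77 ft³/s.
Q_A = 267.8 ft³/s vs Q_B = 38.77 ft³/s, so channel A carries more.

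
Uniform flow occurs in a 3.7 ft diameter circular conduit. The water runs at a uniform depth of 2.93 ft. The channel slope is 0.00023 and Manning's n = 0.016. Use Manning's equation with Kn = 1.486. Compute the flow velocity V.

For a circular section of diameter D = 3.7 ft at depth y = 2.93 ft, the central angle is θ = 2 arccos(1 − 2y/D) = 4.388 rad. Then A = (D²/8)(θ − sin θ) = 9.132 ft² and P = Dθ/2 = 8.118 ft.
Hydraulic radius R = A/P = 9.132/8.118 = 1.125 ft.
From Manning's equation, V = (1.486/n) R^(2/3) S^(1/2) = (1.486/0.016) × 1.125^(2/3) × 0.00023^(1/2) = 1.52 ft/s.

V = 1.52 ft/s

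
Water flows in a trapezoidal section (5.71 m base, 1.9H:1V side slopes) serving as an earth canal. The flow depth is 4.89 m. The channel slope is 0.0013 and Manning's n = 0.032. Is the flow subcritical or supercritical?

With bottom width b = 5.71 m and side slope z = 1.9: A = (b + zy)y = (5.71 + 1.9×4.89)×4.89 = 73.35 m²; P = b + 2y√(1+z²) = 5.71 + 2×4.89×2.147 = 26.71 m.
Hydraulic radius R = A/P = 73.35/26.71 = 2.746 m.
V = (1/n) R^(2/3) √S = (1/0.032) × 2.746^(2/3) × √0.0013 = 2.21 m/s. Hydraulic depth D_h = A/T = 73.35/24.29 = 3.02 m.
Froude number Fr = V/√(g·D_h) = 2.21/√(9.81×3.02) = 0.406, which is less than 1, so the flow is subcritical.

subcritical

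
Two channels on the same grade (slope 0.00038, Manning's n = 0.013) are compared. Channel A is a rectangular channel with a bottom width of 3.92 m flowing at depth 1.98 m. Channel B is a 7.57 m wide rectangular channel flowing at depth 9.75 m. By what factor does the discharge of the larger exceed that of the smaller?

18.7

Channel A: Flow area A = b·y = 3.92 × 1.98 = 7.762 m². Wetted perimeter P = b + 2y = 3.92 + 2×1.98 = 7.88 m. Hydraulic radius R = A/P = 7.762/7.88 = 0.985 m. Q_A = (1/0.013)·7.762·0.985^(2/3)·√0.00038 = 11.52 m³/s.
Channel B: Flow area A = b·y = 7.57 × 9.75 = 73.81 m². Wetted perimeter P = b + 2y = 7.57 + 2×9.75 = 27.07 m. Hydraulic radius R = A/P = 73.81/27.07 = 2.727 m. Q_B = (1/0.013)·73.81·2.727^(2/3)·√0.00038 = 216 m³/s.
The larger discharge is 216 m³/s and the smaller is 11.52 m³/s; the ratio is 18.7.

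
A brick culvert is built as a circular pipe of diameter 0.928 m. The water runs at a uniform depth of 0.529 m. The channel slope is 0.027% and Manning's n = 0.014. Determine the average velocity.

For a circular section of diameter D = 0.928 m at depth y = 0.529 m, the central angle is θ = 2 arccos(1 − 2y/D) = 3.423 rad. Then A = (D²/8)(θ − sin θ) = 0.3983 m² and P = Dθ/2 = 1.588 m.
Hydraulic radius R = A/P = 0.3983/1.588 = 0.2508 m.
From Manning's equation, V = (1/n) R^(2/3) S^(1/2) = (1/0.014) × 0.2508^(2/3) × 0.00027^(1/2) = 0.467 m/s.

V = 0.467 m/s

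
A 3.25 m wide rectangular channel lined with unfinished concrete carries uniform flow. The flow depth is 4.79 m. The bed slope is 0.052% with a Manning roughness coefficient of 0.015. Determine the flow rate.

Q = 26.9 m³/s

Flow area A = b·y = 3.25 × 4.79 = 15.57 m². Wetted perimeter P = b + 2y = 3.25 + 2×4.79 = 12.83 m.
Hydraulic radius R = A/P = 15.57/12.83 = 1.213 m.
Manning's equation: Q = (1/n) A R^(2/3) S^(1/2) = (1/0.015) × 15.57 × 1.213^(2/3) × 0.00052^(1/2) = 26.9 m³/s.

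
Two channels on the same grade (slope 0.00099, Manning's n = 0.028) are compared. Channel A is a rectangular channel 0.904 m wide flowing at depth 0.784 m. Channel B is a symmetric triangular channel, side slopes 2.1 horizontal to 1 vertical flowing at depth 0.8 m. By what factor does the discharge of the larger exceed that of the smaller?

Channel A: Flow area A = b·y = 0.904 × 0.784 = 0.7087 m². Wetted perimeter P = b + 2y = 0.904 + 2×0.784 = 2.472 m. Hydraulic radius R = A/P = 0.7087/2.472 = 0.2867 m. Q_A = (1/0.028)·0.7087·0.2867^(2/3)·√0.00099 = 0.3463 m³/s.
Channel B: For a triangular section with side slope z = 2.1: A = zy² = 2.1×0.8² = 1.344 m²; P = 2y√(1+z²) = 2×0.8×2.326 = 3.722 m. Hydraulic radius R = A/P = 1.344/3.722 = 0.3611 m. Q_B = (1/0.028)·1.344·0.3611^(2/3)·√0.00099 = 0.7659 m³/s.
The larger discharge is 0.7659 m³/s and the smaller is 0.3463 m³/s; the ratio is 2.21.

2.21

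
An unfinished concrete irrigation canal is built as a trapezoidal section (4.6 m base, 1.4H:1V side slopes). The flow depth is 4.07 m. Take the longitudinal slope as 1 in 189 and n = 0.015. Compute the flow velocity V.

V = 8.33 m/s

With bottom width b = 4.6 m and side slope z = 1.4: A = (b + zy)y = (4.6 + 1.4×4.07)×4.07 = 41.91 m²; P = b + 2y√(1+z²) = 4.6 + 2×4.07×1.72 = 18.6 m.
Hydraulic radius R = A/P = 41.91/18.6 = 2.253 m.
From Manning's equation, V = (1/n) R^(2/3) S^(1/2) = (1/0.015) × 2.253^(2/3) × 0.005291^(1/2) = 8.33 m/s.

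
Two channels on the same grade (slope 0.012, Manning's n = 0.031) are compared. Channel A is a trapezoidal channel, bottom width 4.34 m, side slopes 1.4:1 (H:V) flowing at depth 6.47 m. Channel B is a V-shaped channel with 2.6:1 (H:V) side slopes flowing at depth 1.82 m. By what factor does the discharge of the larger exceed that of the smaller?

Channel A: With bottom width b = 4.34 m and side slope z = 1.4: A = (b + zy)y = (4.34 + 1.4×6.47)×6.47 = 86.69 m²; P = b + 2y√(1+z²) = 4.34 + 2×6.47×1.72 = 26.6 m. Hydraulic radius R = A/P = 86.69/26.6 = 3.258 m. Q_A = (1/0.031)·86.69·3.258^(2/3)·√0.012 = 673.3 m³/s.
Channel B: For a triangular section with side slope z = 2.6: A = zy² = 2.6×1.82² = 8.612 m²; P = 2y√(1+z²) = 2×1.82×2.786 = 10.14 m. Hydraulic radius R = A/P = 8.612/10.14 = 0.8493 m. Q_B = (1/0.031)·8.612·0.8493^(2/3)·√0.012 = 27.29 m³/s.
The larger discharge is 673.3 m³/s and the smaller is 27.29 m³/s; the ratio is 24.7.

24.7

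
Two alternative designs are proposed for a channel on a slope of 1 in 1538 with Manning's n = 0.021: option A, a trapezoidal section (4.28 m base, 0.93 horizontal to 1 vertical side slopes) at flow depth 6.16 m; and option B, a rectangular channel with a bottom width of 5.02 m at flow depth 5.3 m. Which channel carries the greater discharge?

Channel A: With bottom width b = 4.28 m and side slope z = 0.93: A = (b + zy)y = (4.28 + 0.93×6.16)×6.16 = 61.65 m²; P = b + 2y√(1+z²) = 4.28 + 2×6.16×1.366 = 21.1 m. Hydraulic radius R = A/P = 61.65/21.1 = 2.921 m. Q_A = (1/0.021)·61.65·2.921^(2/3)·√0.0006502 = 153 m³/s.
Channel B: Flow area A = b·y = 5.02 × 5.3 = 26.61 m². Wetted perimeter P = b + 2y = 5.02 + 2×5.3 = 15.62 m. Hydraulic radius R = A/P = 26.61/15.62 = 1.703 m. Q_B = (1/0.021)·26.61·1.703^(2/3)·√0.0006502 = 46.08 m³/s.
Q_A = 153 m³/s vs Q_B = 46.08 m³/s, so channel A carries more.

channel A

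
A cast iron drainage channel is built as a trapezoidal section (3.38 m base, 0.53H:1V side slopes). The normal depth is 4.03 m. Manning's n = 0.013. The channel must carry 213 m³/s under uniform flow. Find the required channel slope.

With bottom width b = 3.38 m and side slope z = 0.53: A = (b + zy)y = (3.38 + 0.53×4.03)×4.03 = 22.23 m²; P = b + 2y√(1+z²) = 3.38 + 2×4.03×1.132 = 12.5 m.
Hydraulic radius R = A/P = 22.23/12.5 = 1.778 m.
From Manning's equation, S = [nQ / (1 A R^(2/3))]² = [0.013 × 213 / (1 × 22.23 × 1.778^(2/3))]² = 0.0072.

S = 0.0072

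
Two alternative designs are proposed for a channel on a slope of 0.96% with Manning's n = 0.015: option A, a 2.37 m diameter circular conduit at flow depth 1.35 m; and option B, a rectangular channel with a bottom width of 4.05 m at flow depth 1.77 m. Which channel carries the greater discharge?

Channel A: For a circular section of diameter D = 2.37 m at depth y = 1.35 m, the central angle is θ = 2 arccos(1 − 2y/D) = 3.421 rad. Then A = (D²/8)(θ − sin θ) = 2.596 m² and P = Dθ/2 = 4.054 m. Hydraulic radius R = A/P = 2.596/4.054 = 0.6403 m. Q_A = (1/0.015)·2.596·0.6403^(2/3)·√0.0096 = 12.59 m³/s.
Channel B: Flow area A = b·y = 4.05 × 1.77 = 7.168 m². Wetted perimeter P = b + 2y = 4.05 + 2×1.77 = 7.59 m. Hydraulic radius R = A/P = 7.168/7.59 = 0.9445 m. Q_B = (1/0.015)·7.168·0.9445^(2/3)·√0.0096 = 45.07 m³/s.
Q_A = 12.59 m³/s vs Q_B = 45.07 m³/s, so channel B carries more.

channel B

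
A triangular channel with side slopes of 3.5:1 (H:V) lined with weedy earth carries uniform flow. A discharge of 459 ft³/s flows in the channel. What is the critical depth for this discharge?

At critical depth, Q² T / (g A³) = 1, i.e. A³/T = Q²/g = 459²/32.2 = 6543.
At y = 3.6 ft: A³/T = 3704 — low.
At y = 4.82 ft: A³/T = 15930 — high.
At y = 4.03 ft: A³/T = 6511 — ≈ 6543.

y_c = 4.03 ft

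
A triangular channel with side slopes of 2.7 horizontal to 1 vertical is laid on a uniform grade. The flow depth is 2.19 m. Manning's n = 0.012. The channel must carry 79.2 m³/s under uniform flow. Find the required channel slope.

For a triangular section with side slope z = 2.7: A = zy² = 2.7×2.19² = 12.95 m²; P = 2y√(1+z²) = 2×2.19×2.879 = 12.61 m.
Hydraulic radius R = A/P = 12.95/12.61 = 1.027 m.
From Manning's equation, S = [nQ / (1 A R^(2/3))]² = [0.012 × 79.2 / (1 × 12.95 × 1.027^(2/3))]² = 0.0052.

S = 0.0052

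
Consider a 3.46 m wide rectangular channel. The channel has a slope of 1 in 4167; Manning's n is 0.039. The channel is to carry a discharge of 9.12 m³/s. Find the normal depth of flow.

y_n = 5.52 m

Manning's equation rearranged: A R^(2/3) = nQ / (1·√S) = 0.039 × 9.12 / (√0.00024) = 22.96.
Trying y = 4.94 m: A R^(2/3) = 20.16 — too small.
Trying y = 6.27 m: A R^(2/3) = 26.58 — too large.
Trying y = 5.52 m: A R^(2/3) = 22.95 — close enough.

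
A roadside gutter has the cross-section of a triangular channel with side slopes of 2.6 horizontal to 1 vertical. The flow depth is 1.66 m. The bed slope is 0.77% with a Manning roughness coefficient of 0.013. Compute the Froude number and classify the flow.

supercritical

For a triangular section with side slope z = 2.6: A = zy² = 2.6×1.66² = 7.165 m²; P = 2y√(1+z²) = 2×1.66×2.786 = 9.248 m.
Hydraulic radius R = A/P = 7.165/9.248 = 0.7747 m.
V = (1/n) R^(2/3) √S = (1/0.013) × 0.7747^(2/3) × √0.0077 = 5.694 m/s. Hydraulic depth D_h = A/T = 7.165/8.632 = 0.83 m.
Froude number Fr = V/√(g·D_h) = 5.694/√(9.81×0.83) = 2, which is greater than 1, so the flow is supercritical.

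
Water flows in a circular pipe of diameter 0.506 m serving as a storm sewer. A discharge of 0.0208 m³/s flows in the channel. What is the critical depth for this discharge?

At critical depth, Q² T / (g A³) = 1, i.e. A³/T = Q²/g = 0.0208²/9.81 = 0.00004410.
Trying y = 0.116 m: A³/T = 0.00009889 — too large.
Trying y = 0.0759 m: A³/T = 0.00001873 — too small.
Trying y = 0.0944 m: A³/T = 0.00004414 — close enough.

y_c = 0.0944 m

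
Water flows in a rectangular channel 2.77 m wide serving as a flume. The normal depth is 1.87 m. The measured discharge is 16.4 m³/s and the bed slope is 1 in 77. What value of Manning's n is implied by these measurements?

Flow area A = b·y = 2.77 × 1.87 = 5.18 m². Wetted perimeter P = b + 2y = 2.77 + 2×1.87 = 6.51 m.
Hydraulic radius R = A/P = 5.18/6.51 = 0.7957 m.
Rearranging Manning's equation: n = (1/Q) A R^(2/3) S^(1/2) = (1/16.4) × 5.18 × 0.7957^(2/3) × √0.01299 = 0.0309.

n = 0.0309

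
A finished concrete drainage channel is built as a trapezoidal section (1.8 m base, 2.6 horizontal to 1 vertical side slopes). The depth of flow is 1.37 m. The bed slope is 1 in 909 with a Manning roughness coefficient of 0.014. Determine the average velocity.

With bottom width b = 1.8 m and side slope z = 2.6: A = (b + zy)y = (1.8 + 2.6×1.37)×1.37 = 7.346 m²; P = b + 2y√(1+z²) = 1.8 + 2×1.37×2.786 = 9.433 m.
Hydraulic radius R = A/P = 7.346/9.433 = 0.7788 m.
From Manning's equation, V = (1/n) R^(2/3) S^(1/2) = (1/0.014) × 0.7788^(2/3) × 0.0011^(1/2) = 2.01 m/s.

V = 2.01 m/s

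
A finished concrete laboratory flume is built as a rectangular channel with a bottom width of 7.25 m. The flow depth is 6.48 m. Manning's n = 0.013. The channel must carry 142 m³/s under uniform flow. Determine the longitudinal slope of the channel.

S = 0.000501

Flow area A = b·y = 7.25 × 6.48 = 46.98 m². Wetted perimeter P = b + 2y = 7.25 + 2×6.48 = 20.21 m.
Hydraulic radius R = A/P = 46.98/20.21 = 2.325 m.
From Manning's equation, S = [nQ / (1 A R^(2/3))]² = [0.013 × 142 / (1 × 46.98 × 2.325^(2/3))]² = 0.000501.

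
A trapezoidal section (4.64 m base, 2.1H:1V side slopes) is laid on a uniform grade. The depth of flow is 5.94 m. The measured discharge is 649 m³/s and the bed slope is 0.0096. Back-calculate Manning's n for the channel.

With bottom width b = 4.64 m and side slope z = 2.1: A = (b + zy)y = (4.64 + 2.1×5.94)×5.94 = 101.7 m²; P = b + 2y√(1+z²) = 4.64 + 2×5.94×2.326 = 32.27 m.
Hydraulic radius R = A/P = 101.7/32.27 = 3.15 m.
Rearranging Manning's equation: n = (1/Q) A R^(2/3) S^(1/2) = (1/649) × 101.7 × 3.15^(2/3) × √0.0096 = 0.033.

n = 0.033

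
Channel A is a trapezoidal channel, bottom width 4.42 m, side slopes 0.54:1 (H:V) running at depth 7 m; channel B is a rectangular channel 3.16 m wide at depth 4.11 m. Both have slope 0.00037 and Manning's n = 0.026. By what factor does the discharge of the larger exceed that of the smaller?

Channel A: With bottom width b = 4.42 m and side slope z = 0.54: A = (b + zy)y = (4.42 + 0.54×7)×7 = 57.4 m²; P = b + 2y√(1+z²) = 4.42 + 2×7×1.136 = 20.33 m. Hydraulic radius R = A/P = 57.4/20.33 = 2.823 m. Q_A = (1/0.026)·57.4·2.823^(2/3)·√0.00037 = 84.83 m³/s.
Channel B: Flow area A = b·y = 3.16 × 4.11 = 12.99 m². Wetted perimeter P = b + 2y = 3.16 + 2×4.11 = 11.38 m. Hydraulic radius R = A/P = 12.99/11.38 = 1.141 m. Q_B = (1/0.026)·12.99·1.141^(2/3)·√0.00037 = 10.49 m³/s.
The larger discharge is 84.83 m³/s and the smaller is 10.49 m³/s; the ratio is 8.08.

8.08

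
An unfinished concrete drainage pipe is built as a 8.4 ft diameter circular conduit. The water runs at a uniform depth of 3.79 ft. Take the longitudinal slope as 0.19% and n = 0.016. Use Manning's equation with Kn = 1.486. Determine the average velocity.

V = 6.34 ft/s

For a circular section of diameter D = 8.4 ft at depth y = 3.79 ft, the central angle is θ = 2 arccos(1 − 2y/D) = 2.946 rad. Then A = (D²/8)(θ − sin θ) = 24.27 ft² and P = Dθ/2 = 12.37 ft.
Hydraulic radius R = A/P = 24.27/12.37 = 1.961 ft.
From Manning's equation, V = (1.486/n) R^(2/3) S^(1/2) = (1.486/0.016) × 1.961^(2/3) × 0.0019^(1/2) = 6.34 ft/s.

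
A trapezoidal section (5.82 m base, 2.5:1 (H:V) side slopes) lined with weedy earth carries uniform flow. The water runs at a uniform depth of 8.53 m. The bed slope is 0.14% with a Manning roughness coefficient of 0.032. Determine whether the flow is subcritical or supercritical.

subcritical

With bottom width b = 5.82 m and side slope z = 2.5: A = (b + zy)y = (5.82 + 2.5×8.53)×8.53 = 231.5 m²; P = b + 2y√(1+z²) = 5.82 + 2×8.53×2.693 = 51.76 m.
Hydraulic radius R = A/P = 231.5/51.76 = 4.474 m.
V = (1/n) R^(2/3) √S = (1/0.032) × 4.474^(2/3) × √0.0014 = 3.175 m/s. Hydraulic depth D_h = A/T = 231.5/48.47 = 4.777 m.
Froude number Fr = V/√(g·D_h) = 3.175/√(9.81×4.777) = 0.464, which is less than 1, so the flow is subcritical.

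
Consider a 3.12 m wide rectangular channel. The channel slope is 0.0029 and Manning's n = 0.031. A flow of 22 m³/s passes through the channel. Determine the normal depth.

y_n = 3.8 m

Manning's equation rearranged: A R^(2/3) = nQ / (1·√S) = 0.031 × 22 / (√0.0029) = 12.66.
Trying y = 4.34 m: A R^(2/3) = 14.84 — over.
Trying y = 3.31 m: A R^(2/3) = 10.74 — short.
Trying y = 3.8 m: A R^(2/3) = 12.68 — ≈ 12.66.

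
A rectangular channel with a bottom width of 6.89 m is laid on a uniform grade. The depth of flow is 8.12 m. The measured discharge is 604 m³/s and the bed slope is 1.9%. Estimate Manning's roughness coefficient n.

Flow area A = b·y = 6.89 × 8.12 = 55.95 m². Wetted perimeter P = b + 2y = 6.89 + 2×8.12 = 23.13 m.
Hydraulic radius R = A/P = 55.95/23.13 = 2.419 m.
Rearranging Manning's equation: n = (1/Q) A R^(2/3) S^(1/2) = (1/604) × 55.95 × 2.419^(2/3) × √0.019 = 0.023.

n = 0.023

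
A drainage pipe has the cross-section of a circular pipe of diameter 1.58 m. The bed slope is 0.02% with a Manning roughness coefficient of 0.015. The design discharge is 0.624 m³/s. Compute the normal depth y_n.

y_n = 0.907 m

Manning's equation rearranged: A R^(2/3) = nQ / (1·√S) = 0.015 × 0.624 / (√0.0002) = 0.6619.
Try y = 1.12 m: A R^(2/3) = 0.8982 — high.
Try y = 0.741 m: A R^(2/3) = 0.4727 — low.
Try y = 0.907 m: A R^(2/3) = 0.662 — close enough.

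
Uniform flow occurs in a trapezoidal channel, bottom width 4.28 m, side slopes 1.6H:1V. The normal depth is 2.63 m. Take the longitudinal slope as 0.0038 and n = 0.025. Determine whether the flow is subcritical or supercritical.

With bottom width b = 4.28 m and side slope z = 1.6: A = (b + zy)y = (4.28 + 1.6×2.63)×2.63 = 22.32 m²; P = b + 2y√(1+z²) = 4.28 + 2×2.63×1.887 = 14.2 m.
Hydraulic radius R = A/P = 22.32/14.2 = 1.572 m.
V = (1/n) R^(2/3) √S = (1/0.025) × 1.572^(2/3) × √0.0038 = 3.333 m/s. Hydraulic depth D_h = A/T = 22.32/12.7 = 1.758 m.
Froude number Fr = V/√(g·D_h) = 3.333/√(9.81×1.758) = 0.803, which is less than 1, so the flow is subcritical.

subcritical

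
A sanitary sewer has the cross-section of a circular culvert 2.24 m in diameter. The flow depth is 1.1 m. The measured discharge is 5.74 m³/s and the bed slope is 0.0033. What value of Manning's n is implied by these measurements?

n = 0.013

For a circular section of diameter D = 2.24 m at depth y = 1.1 m, the central angle is θ = 2 arccos(1 − 2y/D) = 3.106 rad. Then A = (D²/8)(θ − sin θ) = 1.926 m² and P = Dθ/2 = 3.479 m.
Hydraulic radius R = A/P = 1.926/3.479 = 0.5536 m.
Rearranging Manning's equation: n = (1/Q) A R^(2/3) S^(1/2) = (1/5.74) × 1.926 × 0.5536^(2/3) × √0.0033 = 0.013.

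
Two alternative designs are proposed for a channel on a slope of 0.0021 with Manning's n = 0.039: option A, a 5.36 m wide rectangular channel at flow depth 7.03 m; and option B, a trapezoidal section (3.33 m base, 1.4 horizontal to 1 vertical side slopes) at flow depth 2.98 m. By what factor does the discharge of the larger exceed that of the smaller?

1.88

Channel A: Flow area A = b·y = 5.36 × 7.03 = 37.68 m². Wetted perimeter P = b + 2y = 5.36 + 2×7.03 = 19.42 m. Hydraulic radius R = A/P = 37.68/19.42 = 1.94 m. Q_A = (1/0.039)·37.68·1.94^(2/3)·√0.0021 = 68.88 m³/s.
Channel B: With bottom width b = 3.33 m and side slope z = 1.4: A = (b + zy)y = (3.33 + 1.4×2.98)×2.98 = 22.36 m²; P = b + 2y√(1+z²) = 3.33 + 2×2.98×1.72 = 13.58 m. Hydraulic radius R = A/P = 22.36/13.58 = 1.646 m. Q_B = (1/0.039)·22.36·1.646^(2/3)·√0.0021 = 36.62 m³/s.
The larger discharge is 68.88 m³/s and the smaller is 36.62 m³/s; the ratio is 1.88.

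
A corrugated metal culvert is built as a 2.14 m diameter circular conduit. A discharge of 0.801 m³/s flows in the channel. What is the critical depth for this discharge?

y_c = 0.409 m

At critical depth, Q² T / (g A³) = 1, i.e. A³/T = Q²/g = 0.801²/9.81 = 0.0654.
At y = 0.297 m: A³/T = 0.01865 — low.
At y = 0.498 m: A³/T = 0.1419 — high.
At y = 0.409 m: A³/T = 0.06566 — ≈ 0.0654.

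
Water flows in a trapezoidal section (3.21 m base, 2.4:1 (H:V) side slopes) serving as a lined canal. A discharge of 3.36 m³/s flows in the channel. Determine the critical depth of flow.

y_c = 0.43 m

At critical depth, Q² T / (g A³) = 1, i.e. A³/T = Q²/g = 3.36²/9.81 = 1.151.
At y = 0.469 m: A³/T = 1.539 — high.
At y = 0.332 m: A³/T = 0.4901 — low.
At y = 0.43 m: A³/T = 1.151 — matches.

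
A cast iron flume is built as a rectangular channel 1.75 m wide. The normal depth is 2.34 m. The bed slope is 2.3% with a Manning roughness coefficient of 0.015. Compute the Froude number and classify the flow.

supercritical

Flow area A = b·y = 1.75 × 2.34 = 4.095 m². Wetted perimeter P = b + 2y = 1.75 + 2×2.34 = 6.43 m.
Hydraulic radius R = A/P = 4.095/6.43 = 0.6369 m.
V = (1/n) R^(2/3) √S = (1/0.015) × 0.6369^(2/3) × √0.023 = 7.484 m/s. Hydraulic depth D_h = A/T = 4.095/1.75 = 2.34 m.
Froude number Fr = V/√(g·D_h) = 7.484/√(9.81×2.34) = 1.56, which is greater than 1, so the flow is supercritical.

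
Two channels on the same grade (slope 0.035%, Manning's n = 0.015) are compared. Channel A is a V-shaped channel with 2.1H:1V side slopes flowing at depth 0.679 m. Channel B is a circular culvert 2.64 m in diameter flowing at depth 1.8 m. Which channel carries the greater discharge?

Channel A: For a triangular section with side slope z = 2.1: A = zy² = 2.1×0.679² = 0.9682 m²; P = 2y√(1+z²) = 2×0.679×2.326 = 3.159 m. Hydraulic radius R = A/P = 0.9682/3.159 = 0.3065 m. Q_A = (1/0.015)·0.9682·0.3065^(2/3)·√0.00035 = 0.549 m³/s.
Channel B: For a circular section of diameter D = 2.64 m at depth y = 1.8 m, the central angle is θ = 2 arccos(1 − 2y/D) = 3.886 rad. Then A = (D²/8)(θ − sin θ) = 3.976 m² and P = Dθ/2 = 5.129 m. Hydraulic radius R = A/P = 3.976/5.129 = 0.7751 m. Q_B = (1/0.015)·3.976·0.7751^(2/3)·√0.00035 = 4.184 m³/s.
Q_A = 0.549 m³/s vs Q_B = 4.184 m³/s, so channel B carries more.

channel B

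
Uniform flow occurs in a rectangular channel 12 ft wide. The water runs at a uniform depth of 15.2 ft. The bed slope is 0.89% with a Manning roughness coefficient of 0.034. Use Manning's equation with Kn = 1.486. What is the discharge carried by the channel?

Flow area A = b·y = 12 × 15.2 = 182.4 ft². Wetted perimeter P = b + 2y = 12 + 2×15.2 = 42.4 ft.
Hydraulic radius R = A/P = 182.4/42.4 = 4.302 ft.
Manning's equation: Q = (1.486/n) A R^(2/3) S^(1/2) = (1.486/0.034) × 182.4 × 4.302^(2/3) × 0.0089^(1/2) = 1990 ft³/s.

Q = 1990 ft³/s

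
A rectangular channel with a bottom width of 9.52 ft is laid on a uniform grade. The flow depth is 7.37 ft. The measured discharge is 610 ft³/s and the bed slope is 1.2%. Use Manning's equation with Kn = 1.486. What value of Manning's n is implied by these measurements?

Flow area A = b·y = 9.52 × 7.37 = 70.16 ft². Wetted perimeter P = b + 2y = 9.52 + 2×7.37 = 24.26 ft.
Hydraulic radius R = A/P = 70.16/24.26 = 2.892 ft.
Rearranging Manning's equation: n = (1.486/Q) A R^(2/3) S^(1/2) = (1.486/610) × 70.16 × 2.892^(2/3) × √0.012 = 0.038.

n = 0.038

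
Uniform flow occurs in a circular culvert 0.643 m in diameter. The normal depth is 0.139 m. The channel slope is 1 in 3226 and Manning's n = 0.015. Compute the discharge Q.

Q = 0.0115 m³/s

For a circular section of diameter D = 0.643 m at depth y = 0.139 m, the central angle is θ = 2 arccos(1 − 2y/D) = 1.934 rad. Then A = (D²/8)(θ − sin θ) = 0.05166 m² and P = Dθ/2 = 0.6219 m.
Hydraulic radius R = A/P = 0.05166/0.6219 = 0.08307 m.
Manning's equation: Q = (1/n) A R^(2/3) S^(1/2) = (1/0.015) × 0.05166 × 0.08307^(2/3) × 0.00031^(1/2) = 0.0115 m³/s.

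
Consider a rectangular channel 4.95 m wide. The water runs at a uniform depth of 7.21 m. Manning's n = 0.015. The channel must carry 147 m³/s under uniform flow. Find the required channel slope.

S = 0.00169

Flow area A = b·y = 4.95 × 7.21 = 35.69 m². Wetted perimeter P = b + 2y = 4.95 + 2×7.21 = 19.37 m.
Hydraulic radius R = A/P = 35.69/19.37 = 1.843 m.
From Manning's equation, S = [nQ / (1 A R^(2/3))]² = [0.015 × 147 / (1 × 35.69 × 1.843^(2/3))]² = 0.00169.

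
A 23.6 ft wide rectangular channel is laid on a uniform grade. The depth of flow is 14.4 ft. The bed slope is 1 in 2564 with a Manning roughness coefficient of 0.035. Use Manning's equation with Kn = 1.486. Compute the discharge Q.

Q = 991 ft³/s

Flow area A = b·y = 23.6 × 14.4 = 339.8 ft². Wetted perimeter P = b + 2y = 23.6 + 2×14.4 = 52.4 ft.
Hydraulic radius R = A/P = 339.8/52.4 = 6.485 ft.
Manning's equation: Q = (1.486/n) A R^(2/3) S^(1/2) = (1.486/0.035) × 339.8 × 6.485^(2/3) × 0.00039^(1/2) = 991 ft³/s.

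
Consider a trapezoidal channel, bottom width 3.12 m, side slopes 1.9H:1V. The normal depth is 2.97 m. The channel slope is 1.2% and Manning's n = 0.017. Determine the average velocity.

With bottom width b = 3.12 m and side slope z = 1.9: A = (b + zy)y = (3.12 + 1.9×2.97)×2.97 = 26.03 m²; P = b + 2y√(1+z²) = 3.12 + 2×2.97×2.147 = 15.87 m.
Hydraulic radius R = A/P = 26.03/15.87 = 1.64 m.
From Manning's equation, V = (1/n) R^(2/3) S^(1/2) = (1/0.017) × 1.64^(2/3) × 0.012^(1/2) = 8.96 m/s.

V = 8.96 m/s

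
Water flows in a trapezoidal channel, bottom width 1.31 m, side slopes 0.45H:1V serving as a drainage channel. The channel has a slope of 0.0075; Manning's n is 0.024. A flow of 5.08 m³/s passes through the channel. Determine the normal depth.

y_n = 1.15 m

Manning's equation rearranged: A R^(2/3) = nQ / (1·√S) = 0.024 × 5.08 / (√0.0075) = 1.408.
At y = 1.28 m: A R^(2/3) = 1.691 — high.
At y = 1.15 m: A R^(2/3) = 1.408 — ≈ 1.408.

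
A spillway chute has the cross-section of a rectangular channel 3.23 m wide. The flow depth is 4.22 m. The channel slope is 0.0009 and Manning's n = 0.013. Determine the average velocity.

V = 2.56 m/s

Flow area A = b·y = 3.23 × 4.22 = 13.63 m². Wetted perimeter P = b + 2y = 3.23 + 2×4.22 = 11.67 m.
Hydraulic radius R = A/P = 13.63/11.67 = 1.168 m.
From Manning's equation, V = (1/n) R^(2/3) S^(1/2) = (1/0.013) × 1.168^(2/3) × 0.0009^(1/2) = 2.56 m/s.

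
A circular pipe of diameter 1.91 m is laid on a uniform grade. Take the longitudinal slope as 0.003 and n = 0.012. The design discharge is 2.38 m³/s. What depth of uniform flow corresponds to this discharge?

Manning's equation rearranged: A R^(2/3) = nQ / (1·√S) = 0.012 × 2.38 / (√0.003) = 0.5214.
Trying y = 0.589 m: A R^(2/3) = 0.3615 — short.
Trying y = 0.827 m: A R^(2/3) = 0.6808 — over.
Trying y = 0.715 m: A R^(2/3) = 0.522 — matches.

y_n = 0.715 m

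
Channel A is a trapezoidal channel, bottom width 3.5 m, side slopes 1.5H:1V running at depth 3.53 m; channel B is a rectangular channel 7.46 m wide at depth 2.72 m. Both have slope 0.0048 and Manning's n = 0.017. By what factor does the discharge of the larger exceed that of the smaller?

1.74

Channel A: With bottom width b = 3.5 m and side slope z = 1.5: A = (b + zy)y = (3.5 + 1.5×3.53)×3.53 = 31.05 m²; P = b + 2y√(1+z²) = 3.5 + 2×3.53×1.803 = 16.23 m. Hydraulic radius R = A/P = 31.05/16.23 = 1.913 m. Q_A = (1/0.017)·31.05·1.913^(2/3)·√0.0048 = 195 m³/s.
Channel B: Flow area A = b·y = 7.46 × 2.72 = 20.29 m². Wetted perimeter P = b + 2y = 7.46 + 2×2.72 = 12.9 m. Hydraulic radius R = A/P = 20.29/12.9 = 1.573 m. Q_B = (1/0.017)·20.29·1.573^(2/3)·√0.0048 = 111.8 m³/s.
The larger discharge is 195 m³/s and the smaller is 111.8 m³/s; the ratio is 1.74.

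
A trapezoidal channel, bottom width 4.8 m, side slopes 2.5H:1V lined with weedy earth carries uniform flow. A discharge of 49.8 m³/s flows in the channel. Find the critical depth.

At critical depth, Q² T / (g A³) = 1, i.e. A³/T = Q²/g = 49.8²/9.81 = 252.8.
At y = 1.18 m: A³/T = 71.48 — short.
At y = 1.94 m: A³/T = 452.5 — over.
At y = 1.66 m: A³/T = 250.3 — close enough.

y_c = 1.66 m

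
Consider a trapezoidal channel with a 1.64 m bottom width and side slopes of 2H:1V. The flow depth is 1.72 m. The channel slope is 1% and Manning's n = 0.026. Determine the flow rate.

With bottom width b = 1.64 m and side slope z = 2: A = (b + zy)y = (1.64 + 2×1.72)×1.72 = 8.738 m²; P = b + 2y√(1+z²) = 1.64 + 2×1.72×2.236 = 9.332 m.
Hydraulic radius R = A/P = 8.738/9.332 = 0.9363 m.
Manning's equation: Q = (1/n) A R^(2/3) S^(1/2) = (1/0.026) × 8.738 × 0.9363^(2/3) × 0.01^(1/2) = 32.2 m³/s.

Q = 32.2 m³/s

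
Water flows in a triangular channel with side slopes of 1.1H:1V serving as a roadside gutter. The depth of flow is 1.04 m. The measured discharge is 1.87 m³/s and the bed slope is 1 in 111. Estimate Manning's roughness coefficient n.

n = 0.0319

For a triangular section with side slope z = 1.1: A = zy² = 1.1×1.04² = 1.19 m²; P = 2y√(1+z²) = 2×1.04×1.487 = 3.092 m.
Hydraulic radius R = A/P = 1.19/3.092 = 0.3848 m.
Rearranging Manning's equation: n = (1/Q) A R^(2/3) S^(1/2) = (1/1.87) × 1.19 × 0.3848^(2/3) × √0.009009 = 0.0319.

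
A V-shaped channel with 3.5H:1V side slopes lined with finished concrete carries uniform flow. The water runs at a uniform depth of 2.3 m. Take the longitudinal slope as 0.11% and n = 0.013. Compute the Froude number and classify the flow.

subcritical

For a triangular section with side slope z = 3.5: A = zy² = 3.5×2.3² = 18.51 m²; P = 2y√(1+z²) = 2×2.3×3.64 = 16.74 m.
Hydraulic radius R = A/P = 18.51/16.74 = 1.106 m.
V = (1/n) R^(2/3) √S = (1/0.013) × 1.106^(2/3) × √0.0011 = 2.728 m/s. Hydraulic depth D_h = A/T = 18.51/16.1 = 1.15 m.
Froude number Fr = V/√(g·D_h) = 2.728/√(9.81×1.15) = 0.812, which is less than 1, so the flow is subcritical.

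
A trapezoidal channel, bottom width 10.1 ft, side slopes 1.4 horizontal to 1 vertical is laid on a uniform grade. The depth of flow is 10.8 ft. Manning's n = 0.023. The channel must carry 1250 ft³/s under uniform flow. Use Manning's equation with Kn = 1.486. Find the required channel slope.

With bottom width b = 10.1 ft and side slope z = 1.4: A = (b + zy)y = (10.1 + 1.4×10.8)×10.8 = 272.4 ft²; P = b + 2y√(1+z²) = 10.1 + 2×10.8×1.72 = 47.26 ft.
Hydraulic radius R = A/P = 272.4/47.26 = 5.763 ft.
From Manning's equation, S = [nQ / (1.486 A R^(2/3))]² = [0.023 × 1250 / (1.486 × 272.4 × 5.763^(2/3))]² = 0.000488.

S = 0.000488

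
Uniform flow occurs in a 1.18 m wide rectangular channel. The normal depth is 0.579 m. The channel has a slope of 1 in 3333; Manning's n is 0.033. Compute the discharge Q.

Flow area A = b·y = 1.18 × 0.579 = 0.6832 m². Wetted perimeter P = b + 2y = 1.18 + 2×0.579 = 2.338 m.
Hydraulic radius R = A/P = 0.6832/2.338 = 0.2922 m.
Manning's equation: Q = (1/n) A R^(2/3) S^(1/2) = (1/0.033) × 0.6832 × 0.2922^(2/3) × 0.0003^(1/2) = 0.158 m³/s.

Q = 0.158 m³/s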